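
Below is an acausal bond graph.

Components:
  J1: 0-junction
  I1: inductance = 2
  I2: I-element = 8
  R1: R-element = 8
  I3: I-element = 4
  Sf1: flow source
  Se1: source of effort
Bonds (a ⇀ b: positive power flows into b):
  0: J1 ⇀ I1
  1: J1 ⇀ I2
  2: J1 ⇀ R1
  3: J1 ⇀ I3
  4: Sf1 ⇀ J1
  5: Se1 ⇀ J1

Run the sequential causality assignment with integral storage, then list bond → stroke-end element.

#4 →Sf1  (Sf1 (Sf) sets flow on bond)
#5 →J1  (Se1 (Se) sets effort on bond)
#0 →I1  (J1 effort already set via bond 5)
#1 →I2  (common-e at J1 fixed by 5)
#2 →R1  (J1 effort already set via bond 5)
#3 →I3  (common-e at J1 fixed by 5)

b0 |I1
b1 |I2
b2 |R1
b3 |I3
b4 |Sf1
b5 |J1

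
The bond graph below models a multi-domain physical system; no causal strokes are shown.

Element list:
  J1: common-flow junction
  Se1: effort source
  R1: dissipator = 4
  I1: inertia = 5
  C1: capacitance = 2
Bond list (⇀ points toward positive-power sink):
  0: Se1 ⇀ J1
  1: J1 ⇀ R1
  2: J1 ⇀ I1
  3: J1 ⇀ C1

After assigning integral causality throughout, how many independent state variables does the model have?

b0 |J1  (Se1 fixes effort; stroke away)
b2 |I1  (I1 outputs flow p/I1)
b1 |J1  (1-jn J1 has f-setter on 2)
b3 |J1  (J1: bond 2 brought flow, rest push out)

2  (C1, I1 all integral)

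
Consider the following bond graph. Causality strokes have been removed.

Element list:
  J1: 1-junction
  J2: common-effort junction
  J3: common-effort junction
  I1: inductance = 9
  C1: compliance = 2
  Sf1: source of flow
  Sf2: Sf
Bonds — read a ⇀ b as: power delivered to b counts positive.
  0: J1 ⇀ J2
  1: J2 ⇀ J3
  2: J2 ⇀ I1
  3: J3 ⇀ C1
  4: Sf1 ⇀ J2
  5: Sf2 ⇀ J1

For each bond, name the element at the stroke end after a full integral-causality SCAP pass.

bond 0 |J1
bond 1 |J2
bond 2 |I1
bond 3 |J3
bond 4 |Sf1
bond 5 |Sf2

bond 4 →Sf1  (Sf1 fixes flow; stroke at Sf1)
bond 5 →Sf2  (source Sf2 imposes f)
bond 0 →J1  (common-f at J1 fixed by 5)
bond 2 →I1  (I1: I, integral causality)
bond 1 →J2  (closing 0-jn rule on J2)
bond 3 →J3  (only one effort-in slot at J3)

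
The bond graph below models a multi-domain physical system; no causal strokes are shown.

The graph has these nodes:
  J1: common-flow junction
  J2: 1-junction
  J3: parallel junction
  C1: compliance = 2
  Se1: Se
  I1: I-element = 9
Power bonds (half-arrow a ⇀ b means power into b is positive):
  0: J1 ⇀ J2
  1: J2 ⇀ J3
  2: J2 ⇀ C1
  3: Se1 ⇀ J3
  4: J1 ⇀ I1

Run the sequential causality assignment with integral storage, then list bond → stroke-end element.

bond 0 stroke→J1
bond 1 stroke→J2
bond 2 stroke→J2
bond 3 stroke→J3
bond 4 stroke→I1

bond 3 stroke→J3  (Se1: effort source, stroke at far end)
bond 1 stroke→J2  (0-jn J3 has e-setter on 3)
bond 2 stroke→J2  (C1: C, integral causality)
bond 0 stroke→J1  (only one flow-in slot at J2)
bond 4 stroke→I1  (closing 1-jn rule on J1)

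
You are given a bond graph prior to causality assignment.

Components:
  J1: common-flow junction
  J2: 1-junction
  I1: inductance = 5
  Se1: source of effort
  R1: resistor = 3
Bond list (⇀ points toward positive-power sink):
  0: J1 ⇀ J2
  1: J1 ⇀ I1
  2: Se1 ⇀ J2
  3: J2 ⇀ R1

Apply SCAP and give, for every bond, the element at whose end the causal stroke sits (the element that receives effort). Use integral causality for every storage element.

β2 →J2  (Se1: effort source, stroke at far end)
β1 →I1  (I1 integral (f out))
β0 →J1  (common-f at J1 fixed by 1)
β3 →J2  (J2: bond 0 brought flow, rest push out)

bond 0 |J1
bond 1 |I1
bond 2 |J2
bond 3 |J2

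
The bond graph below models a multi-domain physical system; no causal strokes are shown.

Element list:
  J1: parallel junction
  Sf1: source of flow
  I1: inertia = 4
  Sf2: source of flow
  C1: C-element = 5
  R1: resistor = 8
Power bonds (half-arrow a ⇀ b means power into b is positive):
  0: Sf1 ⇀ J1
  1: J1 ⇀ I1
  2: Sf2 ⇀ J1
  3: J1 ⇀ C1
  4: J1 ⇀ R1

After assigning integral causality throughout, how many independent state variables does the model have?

2  (C1, I1 all integral)

b0 stroke→Sf1  (Sf1: flow source, stroke at near end)
b2 stroke→Sf2  (Sf2 (Sf) sets flow on bond)
b1 stroke→I1  (prefer integral on I1)
b3 stroke→J1  (prefer integral on C1)
b4 stroke→R1  (J1: bond 3 brought effort, rest push out)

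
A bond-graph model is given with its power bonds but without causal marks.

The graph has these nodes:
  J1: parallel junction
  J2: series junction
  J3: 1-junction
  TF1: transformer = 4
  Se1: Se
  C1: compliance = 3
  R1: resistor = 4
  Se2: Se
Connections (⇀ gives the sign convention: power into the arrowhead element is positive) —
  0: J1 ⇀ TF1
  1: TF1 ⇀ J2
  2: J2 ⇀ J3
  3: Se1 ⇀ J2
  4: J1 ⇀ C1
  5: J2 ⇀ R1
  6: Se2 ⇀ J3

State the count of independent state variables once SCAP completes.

bond 3 →J2  (Se1 (Se) sets effort on bond)
bond 6 →J3  (Se2 (Se) sets effort on bond)
bond 2 →J2  (J3 needs exactly one f-in)
bond 4 →J1  (C1 outputs effort q/C1)
bond 0 →TF1  (0-jn J1 has e-setter on 4)
bond 1 →J2  (TF1: transformer flips bond 0)
bond 5 →R1  (J2 needs exactly one f-in)

1  (C1 all integral)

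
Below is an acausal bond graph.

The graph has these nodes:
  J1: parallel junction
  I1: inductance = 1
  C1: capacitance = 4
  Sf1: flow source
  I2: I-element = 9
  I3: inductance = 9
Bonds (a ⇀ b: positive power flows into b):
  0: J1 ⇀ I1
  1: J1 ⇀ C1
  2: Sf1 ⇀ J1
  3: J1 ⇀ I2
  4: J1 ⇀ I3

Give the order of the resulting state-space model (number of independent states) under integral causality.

β2 →Sf1  (Sf1 fixes flow; stroke at Sf1)
β0 →I1  (I1 integral (f out))
β1 →J1  (C1 outputs effort q/C1)
β3 →I2  (J1: bond 1 brought effort, rest push out)
β4 →I3  (J1 effort already set via bond 1)

4  (C1, I1, I2, I3 all integral)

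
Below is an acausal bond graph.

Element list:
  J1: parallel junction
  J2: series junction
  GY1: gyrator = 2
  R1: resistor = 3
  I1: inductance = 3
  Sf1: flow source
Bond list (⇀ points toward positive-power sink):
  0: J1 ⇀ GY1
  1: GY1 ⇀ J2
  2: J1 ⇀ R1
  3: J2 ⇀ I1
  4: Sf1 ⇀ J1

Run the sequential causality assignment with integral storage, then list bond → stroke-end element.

β0 stroke at J1
β1 stroke at J2
β2 stroke at R1
β3 stroke at I1
β4 stroke at Sf1

#4 |Sf1  (Sf1: flow source, stroke at near end)
#3 |I1  (prefer integral on I1)
#1 |J2  (common-f at J2 fixed by 3)
#0 |J1  (GY1 both-in/both-out from 1)
#2 |R1  (common-e at J1 fixed by 0)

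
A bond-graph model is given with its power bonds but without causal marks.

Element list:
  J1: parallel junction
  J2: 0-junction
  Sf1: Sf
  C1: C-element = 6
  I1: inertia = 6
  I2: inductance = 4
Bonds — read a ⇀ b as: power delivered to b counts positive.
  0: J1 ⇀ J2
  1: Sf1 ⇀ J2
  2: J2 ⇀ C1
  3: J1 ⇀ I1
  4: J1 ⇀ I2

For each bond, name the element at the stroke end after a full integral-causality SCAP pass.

bond 0 →J1
bond 1 →Sf1
bond 2 →J2
bond 3 →I1
bond 4 →I2

β1 stroke→Sf1  (source Sf1 imposes f)
β2 stroke→J2  (C1 integral (e out))
β0 stroke→J1  (0-jn J2 has e-setter on 2)
β3 stroke→I1  (0-jn J1 has e-setter on 0)
β4 stroke→I2  (common-e at J1 fixed by 0)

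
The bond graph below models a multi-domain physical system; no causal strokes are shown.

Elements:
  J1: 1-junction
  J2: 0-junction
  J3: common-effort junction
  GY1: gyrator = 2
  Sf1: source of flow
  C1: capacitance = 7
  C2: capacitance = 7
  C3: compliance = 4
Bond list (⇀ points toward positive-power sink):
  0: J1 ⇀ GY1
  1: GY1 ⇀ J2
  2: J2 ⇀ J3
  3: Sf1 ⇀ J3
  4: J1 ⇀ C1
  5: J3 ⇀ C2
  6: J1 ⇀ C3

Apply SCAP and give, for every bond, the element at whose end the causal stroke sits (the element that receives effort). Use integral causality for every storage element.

bond 0 stroke at GY1
bond 1 stroke at GY1
bond 2 stroke at J2
bond 3 stroke at Sf1
bond 4 stroke at J1
bond 5 stroke at J3
bond 6 stroke at J1

bond 3 →Sf1  (Sf1 fixes flow; stroke at Sf1)
bond 4 →J1  (C1: C, integral causality)
bond 5 →J3  (C2 outputs effort q/C2)
bond 2 →J2  (J3: bond 5 brought effort, rest push out)
bond 1 →GY1  (0-jn J2 has e-setter on 2)
bond 0 →GY1  (GY1: gyrator matches bond 1)
bond 6 →J1  (J1 flow already set via bond 0)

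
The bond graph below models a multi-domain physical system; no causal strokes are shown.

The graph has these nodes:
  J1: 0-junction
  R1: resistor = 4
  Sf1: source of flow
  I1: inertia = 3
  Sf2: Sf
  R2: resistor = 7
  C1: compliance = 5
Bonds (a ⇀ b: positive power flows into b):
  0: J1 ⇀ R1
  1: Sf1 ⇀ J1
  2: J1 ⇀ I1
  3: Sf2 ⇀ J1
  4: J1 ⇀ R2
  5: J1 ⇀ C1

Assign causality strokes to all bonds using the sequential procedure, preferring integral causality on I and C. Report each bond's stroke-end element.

b0 |R1
b1 |Sf1
b2 |I1
b3 |Sf2
b4 |R2
b5 |J1

bond 1 stroke→Sf1  (source Sf1 imposes f)
bond 3 stroke→Sf2  (Sf2: flow source, stroke at near end)
bond 2 stroke→I1  (I1 integral (f out))
bond 5 stroke→J1  (C1 integral (e out))
bond 0 stroke→R1  (J1: bond 5 brought effort, rest push out)
bond 4 stroke→R2  (common-e at J1 fixed by 5)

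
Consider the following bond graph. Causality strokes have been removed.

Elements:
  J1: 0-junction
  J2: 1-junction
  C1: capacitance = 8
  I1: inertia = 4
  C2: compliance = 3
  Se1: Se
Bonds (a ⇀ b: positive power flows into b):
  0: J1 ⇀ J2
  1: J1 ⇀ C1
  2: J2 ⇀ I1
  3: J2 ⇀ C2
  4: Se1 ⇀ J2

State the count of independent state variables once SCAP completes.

3  (C1, C2, I1 all integral)

bond 4 stroke→J2  (Se1: effort source, stroke at far end)
bond 1 stroke→J1  (C1: C, integral causality)
bond 0 stroke→J2  (J1 effort already set via bond 1)
bond 2 stroke→I1  (I1: I, integral causality)
bond 3 stroke→J2  (J2: bond 2 brought flow, rest push out)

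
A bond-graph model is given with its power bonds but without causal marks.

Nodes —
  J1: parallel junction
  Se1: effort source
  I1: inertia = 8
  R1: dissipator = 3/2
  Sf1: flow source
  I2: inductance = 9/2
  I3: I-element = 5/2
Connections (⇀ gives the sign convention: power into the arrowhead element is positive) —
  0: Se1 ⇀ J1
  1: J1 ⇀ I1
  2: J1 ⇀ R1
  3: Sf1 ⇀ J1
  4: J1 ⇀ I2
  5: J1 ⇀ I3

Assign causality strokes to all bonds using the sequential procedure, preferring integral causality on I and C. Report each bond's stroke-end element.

#0 stroke at J1
#1 stroke at I1
#2 stroke at R1
#3 stroke at Sf1
#4 stroke at I2
#5 stroke at I3

β0 →J1  (Se1 fixes effort; stroke away)
β3 →Sf1  (source Sf1 imposes f)
β1 →I1  (J1: bond 0 brought effort, rest push out)
β2 →R1  (0-jn J1 has e-setter on 0)
β4 →I2  (common-e at J1 fixed by 0)
β5 →I3  (J1 effort already set via bond 0)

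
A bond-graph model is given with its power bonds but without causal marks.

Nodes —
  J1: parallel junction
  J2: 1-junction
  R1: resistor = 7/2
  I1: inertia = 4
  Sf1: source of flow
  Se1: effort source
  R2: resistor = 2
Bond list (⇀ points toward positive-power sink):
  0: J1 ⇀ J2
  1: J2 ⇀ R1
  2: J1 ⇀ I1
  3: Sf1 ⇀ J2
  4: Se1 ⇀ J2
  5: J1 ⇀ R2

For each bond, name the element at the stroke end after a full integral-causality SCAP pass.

bond 3 stroke at Sf1  (Sf1: flow source, stroke at near end)
bond 4 stroke at J2  (source Se1 imposes e)
bond 0 stroke at J2  (common-f at J2 fixed by 3)
bond 1 stroke at J2  (1-jn J2 has f-setter on 3)
bond 2 stroke at I1  (prefer integral on I1)
bond 5 stroke at J1  (J1: last free bond brings effort in)

bond 0 →J2
bond 1 →J2
bond 2 →I1
bond 3 →Sf1
bond 4 →J2
bond 5 →J1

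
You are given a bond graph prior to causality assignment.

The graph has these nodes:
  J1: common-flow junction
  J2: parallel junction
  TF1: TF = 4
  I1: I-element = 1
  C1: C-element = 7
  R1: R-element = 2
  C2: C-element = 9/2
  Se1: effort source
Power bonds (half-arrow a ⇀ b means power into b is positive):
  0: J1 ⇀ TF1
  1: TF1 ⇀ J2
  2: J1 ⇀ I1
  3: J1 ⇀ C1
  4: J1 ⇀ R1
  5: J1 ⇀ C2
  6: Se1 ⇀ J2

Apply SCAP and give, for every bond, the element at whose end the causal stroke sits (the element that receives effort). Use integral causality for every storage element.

#0 stroke→J1
#1 stroke→TF1
#2 stroke→I1
#3 stroke→J1
#4 stroke→J1
#5 stroke→J1
#6 stroke→J2

bond 6 |J2  (source Se1 imposes e)
bond 1 |TF1  (0-jn J2 has e-setter on 6)
bond 0 |J1  (TF1 one-in-one-out from 1)
bond 2 |I1  (I1: I, integral causality)
bond 3 |J1  (common-f at J1 fixed by 2)
bond 4 |J1  (J1: bond 2 brought flow, rest push out)
bond 5 |J1  (1-jn J1 has f-setter on 2)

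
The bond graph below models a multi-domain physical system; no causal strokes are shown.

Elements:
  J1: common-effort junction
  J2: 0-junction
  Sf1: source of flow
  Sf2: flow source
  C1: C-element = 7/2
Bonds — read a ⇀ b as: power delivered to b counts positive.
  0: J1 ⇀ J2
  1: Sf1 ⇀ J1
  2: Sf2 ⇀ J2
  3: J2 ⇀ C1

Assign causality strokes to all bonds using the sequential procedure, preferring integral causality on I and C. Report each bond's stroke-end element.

#1 stroke→Sf1  (source Sf1 imposes f)
#2 stroke→Sf2  (Sf2: flow source, stroke at near end)
#0 stroke→J1  (only one effort-in slot at J1)
#3 stroke→J2  (only one effort-in slot at J2)

#0 stroke at J1
#1 stroke at Sf1
#2 stroke at Sf2
#3 stroke at J2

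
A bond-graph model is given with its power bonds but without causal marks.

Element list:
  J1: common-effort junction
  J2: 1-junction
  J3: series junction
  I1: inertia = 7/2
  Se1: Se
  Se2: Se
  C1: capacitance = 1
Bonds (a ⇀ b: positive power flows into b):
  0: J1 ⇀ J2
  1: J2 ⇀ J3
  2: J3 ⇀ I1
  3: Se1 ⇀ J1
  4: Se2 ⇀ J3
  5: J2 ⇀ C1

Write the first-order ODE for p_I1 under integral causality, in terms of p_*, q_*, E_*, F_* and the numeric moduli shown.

b3 →J1  (Se1 (Se) sets effort on bond)
b4 →J3  (source Se2 imposes e)
b0 →J2  (J1: bond 3 brought effort, rest push out)
b2 →I1  (I1: I, integral causality)
b1 →J3  (J3 flow already set via bond 2)
b5 →J2  (1-jn J2 has f-setter on 1)

dp_I1/dt = E_Se1 + E_Se2 - q_C1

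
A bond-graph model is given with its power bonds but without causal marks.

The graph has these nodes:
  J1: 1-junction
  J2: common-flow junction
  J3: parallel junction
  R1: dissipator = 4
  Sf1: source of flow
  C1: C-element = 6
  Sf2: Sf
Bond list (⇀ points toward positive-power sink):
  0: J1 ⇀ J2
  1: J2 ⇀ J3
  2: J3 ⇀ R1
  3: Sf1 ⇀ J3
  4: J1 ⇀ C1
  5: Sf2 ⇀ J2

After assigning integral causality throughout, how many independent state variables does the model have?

bond 3 stroke at Sf1  (Sf1: flow source, stroke at near end)
bond 5 stroke at Sf2  (source Sf2 imposes f)
bond 0 stroke at J2  (J2: bond 5 brought flow, rest push out)
bond 1 stroke at J2  (J2 flow already set via bond 5)
bond 2 stroke at J3  (J3: last free bond brings effort in)
bond 4 stroke at J1  (common-f at J1 fixed by 0)

1  (C1 all integral)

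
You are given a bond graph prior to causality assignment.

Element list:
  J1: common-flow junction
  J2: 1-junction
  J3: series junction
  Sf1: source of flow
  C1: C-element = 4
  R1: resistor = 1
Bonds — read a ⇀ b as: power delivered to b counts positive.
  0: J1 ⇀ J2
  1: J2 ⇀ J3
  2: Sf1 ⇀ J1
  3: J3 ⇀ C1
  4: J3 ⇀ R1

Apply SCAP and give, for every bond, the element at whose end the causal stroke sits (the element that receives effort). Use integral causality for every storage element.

bond 0 stroke at J1
bond 1 stroke at J2
bond 2 stroke at Sf1
bond 3 stroke at J3
bond 4 stroke at J3

#2 |Sf1  (Sf1 fixes flow; stroke at Sf1)
#0 |J1  (common-f at J1 fixed by 2)
#1 |J2  (1-jn J2 has f-setter on 0)
#3 |J3  (J3 flow already set via bond 1)
#4 |J3  (J3 flow already set via bond 1)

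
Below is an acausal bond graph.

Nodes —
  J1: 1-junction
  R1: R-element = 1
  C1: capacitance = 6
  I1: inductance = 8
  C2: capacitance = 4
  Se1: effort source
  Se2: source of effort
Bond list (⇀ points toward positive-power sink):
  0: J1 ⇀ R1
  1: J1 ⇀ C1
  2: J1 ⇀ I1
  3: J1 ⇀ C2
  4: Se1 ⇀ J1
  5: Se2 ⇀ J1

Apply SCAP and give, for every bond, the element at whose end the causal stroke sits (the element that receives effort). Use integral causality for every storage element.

b0 stroke at J1
b1 stroke at J1
b2 stroke at I1
b3 stroke at J1
b4 stroke at J1
b5 stroke at J1

b4 stroke at J1  (Se1: effort source, stroke at far end)
b5 stroke at J1  (Se2 (Se) sets effort on bond)
b1 stroke at J1  (prefer integral on C1)
b2 stroke at I1  (I1 outputs flow p/I1)
b0 stroke at J1  (common-f at J1 fixed by 2)
b3 stroke at J1  (J1 flow already set via bond 2)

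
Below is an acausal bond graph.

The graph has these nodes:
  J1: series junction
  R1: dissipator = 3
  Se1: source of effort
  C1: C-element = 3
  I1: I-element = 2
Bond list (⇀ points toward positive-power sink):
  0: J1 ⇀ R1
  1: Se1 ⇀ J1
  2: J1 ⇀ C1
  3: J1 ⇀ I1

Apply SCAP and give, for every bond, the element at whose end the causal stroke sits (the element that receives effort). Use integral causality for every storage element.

#1 |J1  (Se1 (Se) sets effort on bond)
#2 |J1  (prefer integral on C1)
#3 |I1  (I1: I, integral causality)
#0 |J1  (J1 flow already set via bond 3)

b0 →J1
b1 →J1
b2 →J1
b3 →I1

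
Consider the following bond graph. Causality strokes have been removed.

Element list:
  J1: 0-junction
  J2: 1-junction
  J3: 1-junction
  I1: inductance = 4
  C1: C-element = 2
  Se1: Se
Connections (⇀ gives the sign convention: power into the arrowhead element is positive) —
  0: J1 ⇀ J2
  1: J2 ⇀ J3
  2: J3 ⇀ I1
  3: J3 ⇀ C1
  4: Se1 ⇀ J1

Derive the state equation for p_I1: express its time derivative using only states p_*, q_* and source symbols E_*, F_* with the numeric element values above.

#4 stroke→J1  (Se1 fixes effort; stroke away)
#0 stroke→J2  (J1: bond 4 brought effort, rest push out)
#1 stroke→J3  (closing 1-jn rule on J2)
#2 stroke→I1  (I1 outputs flow p/I1)
#3 stroke→J3  (J3: bond 2 brought flow, rest push out)

dp_I1/dt = E_Se1 - q_C1/2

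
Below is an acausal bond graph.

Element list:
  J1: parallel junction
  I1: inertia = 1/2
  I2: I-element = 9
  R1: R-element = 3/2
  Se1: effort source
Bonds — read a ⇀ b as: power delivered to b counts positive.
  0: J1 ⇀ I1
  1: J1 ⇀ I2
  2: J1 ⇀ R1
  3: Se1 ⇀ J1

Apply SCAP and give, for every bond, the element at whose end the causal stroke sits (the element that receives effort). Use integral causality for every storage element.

bond 3 →J1  (Se1 (Se) sets effort on bond)
bond 0 →I1  (J1 effort already set via bond 3)
bond 1 →I2  (J1: bond 3 brought effort, rest push out)
bond 2 →R1  (J1 effort already set via bond 3)

#0 stroke→I1
#1 stroke→I2
#2 stroke→R1
#3 stroke→J1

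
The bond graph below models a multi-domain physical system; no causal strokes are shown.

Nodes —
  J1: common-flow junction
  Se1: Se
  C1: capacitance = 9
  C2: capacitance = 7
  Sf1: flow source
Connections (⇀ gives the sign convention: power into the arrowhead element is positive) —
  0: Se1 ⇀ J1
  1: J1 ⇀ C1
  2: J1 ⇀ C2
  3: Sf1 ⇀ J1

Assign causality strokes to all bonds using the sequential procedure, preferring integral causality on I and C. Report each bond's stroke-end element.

β0 stroke→J1
β1 stroke→J1
β2 stroke→J1
β3 stroke→Sf1

#0 |J1  (Se1 fixes effort; stroke away)
#3 |Sf1  (Sf1 (Sf) sets flow on bond)
#1 |J1  (J1 flow already set via bond 3)
#2 |J1  (1-jn J1 has f-setter on 3)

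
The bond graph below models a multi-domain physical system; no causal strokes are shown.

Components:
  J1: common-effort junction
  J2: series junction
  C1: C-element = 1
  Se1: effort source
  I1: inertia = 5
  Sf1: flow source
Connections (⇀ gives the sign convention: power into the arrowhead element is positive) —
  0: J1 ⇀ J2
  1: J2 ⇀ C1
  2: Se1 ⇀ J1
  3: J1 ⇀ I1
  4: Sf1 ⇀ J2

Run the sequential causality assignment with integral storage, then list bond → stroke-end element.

β2 stroke at J1  (Se1 fixes effort; stroke away)
β4 stroke at Sf1  (Sf1 fixes flow; stroke at Sf1)
β0 stroke at J2  (J1 effort already set via bond 2)
β3 stroke at I1  (0-jn J1 has e-setter on 2)
β1 stroke at J2  (common-f at J2 fixed by 4)

b0 stroke→J2
b1 stroke→J2
b2 stroke→J1
b3 stroke→I1
b4 stroke→Sf1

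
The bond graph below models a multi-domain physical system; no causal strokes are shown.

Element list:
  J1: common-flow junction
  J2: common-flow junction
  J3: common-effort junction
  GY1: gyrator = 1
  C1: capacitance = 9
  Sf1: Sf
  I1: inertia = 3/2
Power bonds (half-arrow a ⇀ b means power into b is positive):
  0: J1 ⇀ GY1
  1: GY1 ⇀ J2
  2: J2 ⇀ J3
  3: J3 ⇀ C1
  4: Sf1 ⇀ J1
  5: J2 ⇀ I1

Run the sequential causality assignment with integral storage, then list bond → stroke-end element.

#4 stroke at Sf1  (Sf1 fixes flow; stroke at Sf1)
#0 stroke at J1  (J1 flow already set via bond 4)
#1 stroke at J2  (through GY1, causality inverts; strokes same side of GY1)
#3 stroke at J3  (prefer integral on C1)
#2 stroke at J2  (0-jn J3 has e-setter on 3)
#5 stroke at I1  (only one flow-in slot at J2)

b0 stroke at J1
b1 stroke at J2
b2 stroke at J2
b3 stroke at J3
b4 stroke at Sf1
b5 stroke at I1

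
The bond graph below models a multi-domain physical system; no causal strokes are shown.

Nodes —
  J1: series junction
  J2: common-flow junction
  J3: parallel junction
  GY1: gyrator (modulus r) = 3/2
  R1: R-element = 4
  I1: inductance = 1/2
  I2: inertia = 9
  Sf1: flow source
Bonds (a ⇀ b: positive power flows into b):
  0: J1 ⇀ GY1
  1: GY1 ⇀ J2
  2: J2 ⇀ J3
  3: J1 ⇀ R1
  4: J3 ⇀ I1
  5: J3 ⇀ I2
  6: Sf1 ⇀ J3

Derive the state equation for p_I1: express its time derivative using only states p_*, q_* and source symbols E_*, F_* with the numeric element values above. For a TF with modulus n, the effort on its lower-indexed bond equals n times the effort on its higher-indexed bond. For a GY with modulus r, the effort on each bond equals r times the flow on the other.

bond 6 stroke→Sf1  (Sf1 fixes flow; stroke at Sf1)
bond 4 stroke→I1  (I1: I, integral causality)
bond 5 stroke→I2  (prefer integral on I2)
bond 2 stroke→J3  (closing 0-jn rule on J3)
bond 1 stroke→J2  (J2: bond 2 brought flow, rest push out)
bond 0 stroke→J1  (GY1 both-in/both-out from 1)
bond 3 stroke→R1  (only one flow-in slot at J1)

dp_I1/dt = 9*F_Sf1/16 - 9*p_I1/8 - p_I2/16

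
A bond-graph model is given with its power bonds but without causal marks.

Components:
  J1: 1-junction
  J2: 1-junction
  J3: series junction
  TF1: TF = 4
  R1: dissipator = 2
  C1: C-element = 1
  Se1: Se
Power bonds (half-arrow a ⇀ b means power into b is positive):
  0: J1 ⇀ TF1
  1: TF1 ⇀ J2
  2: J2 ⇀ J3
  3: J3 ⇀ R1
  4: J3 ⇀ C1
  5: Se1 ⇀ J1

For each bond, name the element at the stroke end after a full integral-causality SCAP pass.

b0 →TF1
b1 →J2
b2 →J3
b3 →R1
b4 →J3
b5 →J1

#5 →J1  (Se1 fixes effort; stroke away)
#0 →TF1  (only one flow-in slot at J1)
#1 →J2  (TF1 one-in-one-out from 0)
#2 →J3  (J2: last free bond brings flow in)
#4 →J3  (C1 integral (e out))
#3 →R1  (J3 needs exactly one f-in)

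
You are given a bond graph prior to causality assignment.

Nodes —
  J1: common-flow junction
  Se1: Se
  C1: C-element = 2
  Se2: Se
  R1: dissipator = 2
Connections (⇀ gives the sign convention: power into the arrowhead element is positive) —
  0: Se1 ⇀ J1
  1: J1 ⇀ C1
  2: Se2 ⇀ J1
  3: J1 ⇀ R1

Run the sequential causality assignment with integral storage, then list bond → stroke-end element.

#0 stroke→J1
#1 stroke→J1
#2 stroke→J1
#3 stroke→R1

bond 0 stroke→J1  (source Se1 imposes e)
bond 2 stroke→J1  (source Se2 imposes e)
bond 1 stroke→J1  (C1 outputs effort q/C1)
bond 3 stroke→R1  (closing 1-jn rule on J1)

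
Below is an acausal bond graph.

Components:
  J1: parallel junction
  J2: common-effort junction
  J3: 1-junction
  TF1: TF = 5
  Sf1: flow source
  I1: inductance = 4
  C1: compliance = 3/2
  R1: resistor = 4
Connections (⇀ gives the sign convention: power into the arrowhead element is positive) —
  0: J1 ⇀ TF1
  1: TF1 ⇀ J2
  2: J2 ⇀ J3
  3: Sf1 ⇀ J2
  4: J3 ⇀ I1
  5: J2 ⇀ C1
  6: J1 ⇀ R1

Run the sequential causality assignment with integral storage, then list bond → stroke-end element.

β0 stroke→J1
β1 stroke→TF1
β2 stroke→J3
β3 stroke→Sf1
β4 stroke→I1
β5 stroke→J2
β6 stroke→R1

#3 |Sf1  (Sf1: flow source, stroke at near end)
#4 |I1  (I1 outputs flow p/I1)
#2 |J3  (common-f at J3 fixed by 4)
#5 |J2  (C1 integral (e out))
#1 |TF1  (0-jn J2 has e-setter on 5)
#0 |J1  (through TF1, causality passes straight; one stroke at TF1)
#6 |R1  (J1: bond 0 brought effort, rest push out)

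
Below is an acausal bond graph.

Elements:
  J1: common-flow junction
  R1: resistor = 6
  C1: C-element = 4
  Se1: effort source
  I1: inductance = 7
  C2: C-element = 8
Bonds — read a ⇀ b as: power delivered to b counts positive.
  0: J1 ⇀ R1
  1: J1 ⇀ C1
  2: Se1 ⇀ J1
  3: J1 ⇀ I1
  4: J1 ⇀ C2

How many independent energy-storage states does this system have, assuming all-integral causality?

b2 stroke at J1  (source Se1 imposes e)
b1 stroke at J1  (prefer integral on C1)
b3 stroke at I1  (I1 outputs flow p/I1)
b0 stroke at J1  (J1 flow already set via bond 3)
b4 stroke at J1  (common-f at J1 fixed by 3)

3  (C1, C2, I1 all integral)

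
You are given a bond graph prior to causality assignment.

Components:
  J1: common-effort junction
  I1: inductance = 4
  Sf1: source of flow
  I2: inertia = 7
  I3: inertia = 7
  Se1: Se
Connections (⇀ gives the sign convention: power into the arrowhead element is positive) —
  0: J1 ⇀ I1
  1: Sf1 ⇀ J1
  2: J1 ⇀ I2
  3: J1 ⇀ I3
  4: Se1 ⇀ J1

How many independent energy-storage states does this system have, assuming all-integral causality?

3  (I1, I2, I3 all integral)

β1 stroke at Sf1  (Sf1 fixes flow; stroke at Sf1)
β4 stroke at J1  (Se1: effort source, stroke at far end)
β0 stroke at I1  (J1: bond 4 brought effort, rest push out)
β2 stroke at I2  (J1 effort already set via bond 4)
β3 stroke at I3  (0-jn J1 has e-setter on 4)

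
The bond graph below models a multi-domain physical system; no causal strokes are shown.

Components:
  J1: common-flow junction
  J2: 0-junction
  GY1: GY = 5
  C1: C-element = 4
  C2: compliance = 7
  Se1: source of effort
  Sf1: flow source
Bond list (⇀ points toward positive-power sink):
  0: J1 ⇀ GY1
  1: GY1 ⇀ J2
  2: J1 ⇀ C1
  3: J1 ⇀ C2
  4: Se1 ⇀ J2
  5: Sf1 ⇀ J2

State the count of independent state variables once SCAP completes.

β4 →J2  (source Se1 imposes e)
β5 →Sf1  (Sf1 fixes flow; stroke at Sf1)
β1 →GY1  (J2: bond 4 brought effort, rest push out)
β0 →GY1  (through GY1, causality inverts; strokes same side of GY1)
β2 →J1  (J1 flow already set via bond 0)
β3 →J1  (1-jn J1 has f-setter on 0)

2  (C1, C2 all integral)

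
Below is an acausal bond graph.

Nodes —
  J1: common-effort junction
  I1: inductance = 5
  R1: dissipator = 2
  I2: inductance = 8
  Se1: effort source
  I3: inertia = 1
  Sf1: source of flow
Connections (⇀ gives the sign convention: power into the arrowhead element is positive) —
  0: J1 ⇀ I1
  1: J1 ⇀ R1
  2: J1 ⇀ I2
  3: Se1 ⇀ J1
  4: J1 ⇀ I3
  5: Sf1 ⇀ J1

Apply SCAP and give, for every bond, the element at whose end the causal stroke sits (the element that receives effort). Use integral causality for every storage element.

b3 →J1  (Se1: effort source, stroke at far end)
b5 →Sf1  (Sf1 (Sf) sets flow on bond)
b0 →I1  (J1: bond 3 brought effort, rest push out)
b1 →R1  (common-e at J1 fixed by 3)
b2 →I2  (0-jn J1 has e-setter on 3)
b4 →I3  (common-e at J1 fixed by 3)

bond 0 stroke→I1
bond 1 stroke→R1
bond 2 stroke→I2
bond 3 stroke→J1
bond 4 stroke→I3
bond 5 stroke→Sf1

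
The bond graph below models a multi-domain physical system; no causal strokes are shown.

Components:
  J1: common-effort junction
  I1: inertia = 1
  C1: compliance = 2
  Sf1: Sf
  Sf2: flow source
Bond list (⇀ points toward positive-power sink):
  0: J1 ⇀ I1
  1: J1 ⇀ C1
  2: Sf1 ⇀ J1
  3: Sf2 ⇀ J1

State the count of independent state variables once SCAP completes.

b2 |Sf1  (Sf1: flow source, stroke at near end)
b3 |Sf2  (Sf2 fixes flow; stroke at Sf2)
b0 |I1  (I1 integral (f out))
b1 |J1  (closing 0-jn rule on J1)

2  (C1, I1 all integral)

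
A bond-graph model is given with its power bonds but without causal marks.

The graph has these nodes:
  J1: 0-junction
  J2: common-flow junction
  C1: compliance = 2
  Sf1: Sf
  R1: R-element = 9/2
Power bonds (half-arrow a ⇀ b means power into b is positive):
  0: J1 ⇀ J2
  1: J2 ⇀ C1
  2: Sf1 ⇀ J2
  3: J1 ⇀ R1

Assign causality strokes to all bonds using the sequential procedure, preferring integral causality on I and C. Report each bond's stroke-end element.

b0 stroke at J2
b1 stroke at J2
b2 stroke at Sf1
b3 stroke at J1

#2 →Sf1  (Sf1 fixes flow; stroke at Sf1)
#0 →J2  (J2 flow already set via bond 2)
#1 →J2  (1-jn J2 has f-setter on 2)
#3 →J1  (J1: last free bond brings effort in)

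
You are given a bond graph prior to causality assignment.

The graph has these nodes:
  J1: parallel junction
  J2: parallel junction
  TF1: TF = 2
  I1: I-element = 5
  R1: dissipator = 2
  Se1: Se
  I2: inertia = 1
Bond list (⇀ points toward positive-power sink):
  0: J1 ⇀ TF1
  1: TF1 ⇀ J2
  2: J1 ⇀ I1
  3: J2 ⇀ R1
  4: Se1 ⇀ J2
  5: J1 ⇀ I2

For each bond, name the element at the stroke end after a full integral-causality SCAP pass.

b4 stroke→J2  (source Se1 imposes e)
b1 stroke→TF1  (0-jn J2 has e-setter on 4)
b3 stroke→R1  (0-jn J2 has e-setter on 4)
b0 stroke→J1  (TF1: transformer flips bond 1)
b2 stroke→I1  (J1: bond 0 brought effort, rest push out)
b5 stroke→I2  (common-e at J1 fixed by 0)

β0 stroke at J1
β1 stroke at TF1
β2 stroke at I1
β3 stroke at R1
β4 stroke at J2
β5 stroke at I2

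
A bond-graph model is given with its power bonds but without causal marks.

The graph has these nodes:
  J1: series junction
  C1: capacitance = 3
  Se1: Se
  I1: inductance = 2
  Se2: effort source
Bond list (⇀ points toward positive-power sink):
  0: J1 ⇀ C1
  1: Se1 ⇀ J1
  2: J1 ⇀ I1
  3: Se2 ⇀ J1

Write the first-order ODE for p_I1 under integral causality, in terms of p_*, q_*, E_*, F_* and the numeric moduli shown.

b1 stroke at J1  (Se1 fixes effort; stroke away)
b3 stroke at J1  (Se2 fixes effort; stroke away)
b0 stroke at J1  (C1 outputs effort q/C1)
b2 stroke at I1  (J1 needs exactly one f-in)

dp_I1/dt = E_Se1 + E_Se2 - q_C1/3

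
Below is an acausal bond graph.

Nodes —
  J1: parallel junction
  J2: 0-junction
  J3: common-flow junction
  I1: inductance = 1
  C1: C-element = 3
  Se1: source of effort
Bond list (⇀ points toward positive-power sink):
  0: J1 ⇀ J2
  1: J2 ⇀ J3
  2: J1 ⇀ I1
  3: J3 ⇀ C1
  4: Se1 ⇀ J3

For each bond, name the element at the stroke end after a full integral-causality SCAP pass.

#4 stroke→J3  (Se1 (Se) sets effort on bond)
#2 stroke→I1  (I1: I, integral causality)
#0 stroke→J1  (J1 needs exactly one e-in)
#1 stroke→J2  (only one effort-in slot at J2)
#3 stroke→J3  (J3 flow already set via bond 1)

b0 →J1
b1 →J2
b2 →I1
b3 →J3
b4 →J3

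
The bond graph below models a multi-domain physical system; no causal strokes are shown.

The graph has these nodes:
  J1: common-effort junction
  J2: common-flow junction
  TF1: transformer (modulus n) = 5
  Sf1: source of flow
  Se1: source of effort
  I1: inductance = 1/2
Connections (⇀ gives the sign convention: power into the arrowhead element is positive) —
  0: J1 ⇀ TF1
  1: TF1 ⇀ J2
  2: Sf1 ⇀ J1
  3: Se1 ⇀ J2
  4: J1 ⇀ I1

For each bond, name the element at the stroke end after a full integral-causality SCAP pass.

bond 0 |J1
bond 1 |TF1
bond 2 |Sf1
bond 3 |J2
bond 4 |I1

β2 |Sf1  (Sf1 (Sf) sets flow on bond)
β3 |J2  (Se1: effort source, stroke at far end)
β1 |TF1  (J2 needs exactly one f-in)
β0 |J1  (TF1 one-in-one-out from 1)
β4 |I1  (common-e at J1 fixed by 0)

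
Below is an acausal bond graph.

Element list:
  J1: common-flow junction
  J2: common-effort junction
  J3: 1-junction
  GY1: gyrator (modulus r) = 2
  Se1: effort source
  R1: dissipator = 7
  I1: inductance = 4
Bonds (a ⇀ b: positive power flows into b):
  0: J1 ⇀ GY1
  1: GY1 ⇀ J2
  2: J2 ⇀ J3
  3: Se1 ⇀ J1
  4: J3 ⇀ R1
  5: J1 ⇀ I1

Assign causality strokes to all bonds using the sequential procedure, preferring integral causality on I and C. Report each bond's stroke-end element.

#3 →J1  (Se1 (Se) sets effort on bond)
#5 →I1  (I1: I, integral causality)
#0 →J1  (J1: bond 5 brought flow, rest push out)
#1 →J2  (through GY1, causality inverts; strokes same side of GY1)
#2 →J3  (J2 effort already set via bond 1)
#4 →R1  (J3: last free bond brings flow in)

b0 stroke at J1
b1 stroke at J2
b2 stroke at J3
b3 stroke at J1
b4 stroke at R1
b5 stroke at I1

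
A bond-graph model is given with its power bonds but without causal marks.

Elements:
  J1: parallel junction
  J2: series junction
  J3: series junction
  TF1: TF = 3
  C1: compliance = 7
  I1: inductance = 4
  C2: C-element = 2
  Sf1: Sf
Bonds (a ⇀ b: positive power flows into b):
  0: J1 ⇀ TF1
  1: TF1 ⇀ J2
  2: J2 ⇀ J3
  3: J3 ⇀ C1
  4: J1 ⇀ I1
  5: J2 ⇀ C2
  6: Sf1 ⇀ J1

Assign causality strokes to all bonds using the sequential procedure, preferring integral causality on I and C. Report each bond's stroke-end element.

b6 stroke→Sf1  (source Sf1 imposes f)
b3 stroke→J3  (prefer integral on C1)
b2 stroke→J2  (J3: last free bond brings flow in)
b4 stroke→I1  (I1 integral (f out))
b0 stroke→J1  (J1: last free bond brings effort in)
b1 stroke→TF1  (through TF1, causality passes straight; one stroke at TF1)
b5 stroke→J2  (common-f at J2 fixed by 1)

#0 stroke at J1
#1 stroke at TF1
#2 stroke at J2
#3 stroke at J3
#4 stroke at I1
#5 stroke at J2
#6 stroke at Sf1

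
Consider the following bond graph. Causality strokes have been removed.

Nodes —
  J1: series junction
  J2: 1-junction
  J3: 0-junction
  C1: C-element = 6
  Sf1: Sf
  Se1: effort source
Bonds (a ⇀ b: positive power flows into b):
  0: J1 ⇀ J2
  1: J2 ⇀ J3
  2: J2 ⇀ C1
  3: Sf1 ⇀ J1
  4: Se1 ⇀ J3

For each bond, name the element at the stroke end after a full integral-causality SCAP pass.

bond 0 stroke at J1
bond 1 stroke at J2
bond 2 stroke at J2
bond 3 stroke at Sf1
bond 4 stroke at J3

b3 →Sf1  (Sf1 fixes flow; stroke at Sf1)
b4 →J3  (Se1 fixes effort; stroke away)
b0 →J1  (J1: bond 3 brought flow, rest push out)
b1 →J2  (J2 flow already set via bond 0)
b2 →J2  (common-f at J2 fixed by 0)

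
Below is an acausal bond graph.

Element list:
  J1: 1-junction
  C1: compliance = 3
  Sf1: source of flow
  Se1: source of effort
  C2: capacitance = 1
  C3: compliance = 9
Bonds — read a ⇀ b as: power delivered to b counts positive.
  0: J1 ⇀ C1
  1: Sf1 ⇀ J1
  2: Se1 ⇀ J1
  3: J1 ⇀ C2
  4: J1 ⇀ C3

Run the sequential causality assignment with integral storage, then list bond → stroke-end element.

b1 stroke at Sf1  (Sf1 fixes flow; stroke at Sf1)
b2 stroke at J1  (Se1 fixes effort; stroke away)
b0 stroke at J1  (common-f at J1 fixed by 1)
b3 stroke at J1  (J1 flow already set via bond 1)
b4 stroke at J1  (J1: bond 1 brought flow, rest push out)

#0 stroke→J1
#1 stroke→Sf1
#2 stroke→J1
#3 stroke→J1
#4 stroke→J1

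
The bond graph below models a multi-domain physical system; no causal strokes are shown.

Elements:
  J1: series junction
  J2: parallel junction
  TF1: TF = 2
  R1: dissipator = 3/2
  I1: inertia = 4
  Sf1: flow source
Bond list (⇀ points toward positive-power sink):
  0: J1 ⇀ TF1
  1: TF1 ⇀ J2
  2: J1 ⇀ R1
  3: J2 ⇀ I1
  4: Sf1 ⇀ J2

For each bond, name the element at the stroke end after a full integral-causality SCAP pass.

#4 |Sf1  (Sf1 (Sf) sets flow on bond)
#3 |I1  (I1 outputs flow p/I1)
#1 |J2  (closing 0-jn rule on J2)
#0 |TF1  (TF1 one-in-one-out from 1)
#2 |J1  (J1: bond 0 brought flow, rest push out)

bond 0 stroke at TF1
bond 1 stroke at J2
bond 2 stroke at J1
bond 3 stroke at I1
bond 4 stroke at Sf1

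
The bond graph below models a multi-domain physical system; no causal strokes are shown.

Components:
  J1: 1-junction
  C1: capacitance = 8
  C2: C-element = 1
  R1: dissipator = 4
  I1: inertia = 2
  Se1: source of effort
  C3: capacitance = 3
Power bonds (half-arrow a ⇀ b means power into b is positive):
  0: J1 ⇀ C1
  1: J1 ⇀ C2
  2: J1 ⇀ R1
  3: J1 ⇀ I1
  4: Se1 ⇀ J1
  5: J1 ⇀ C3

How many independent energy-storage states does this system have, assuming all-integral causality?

4  (C1, C2, C3, I1 all integral)

bond 4 →J1  (Se1: effort source, stroke at far end)
bond 0 →J1  (C1 integral (e out))
bond 1 →J1  (prefer integral on C2)
bond 3 →I1  (I1: I, integral causality)
bond 2 →J1  (J1: bond 3 brought flow, rest push out)
bond 5 →J1  (J1 flow already set via bond 3)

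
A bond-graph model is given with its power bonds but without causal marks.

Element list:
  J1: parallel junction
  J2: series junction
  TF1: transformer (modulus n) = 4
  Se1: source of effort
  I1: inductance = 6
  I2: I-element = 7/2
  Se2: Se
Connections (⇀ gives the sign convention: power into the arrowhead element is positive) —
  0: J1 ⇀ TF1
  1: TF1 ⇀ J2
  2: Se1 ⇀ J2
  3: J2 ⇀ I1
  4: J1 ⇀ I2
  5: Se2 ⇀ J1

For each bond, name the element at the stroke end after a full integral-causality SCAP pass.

bond 0 →TF1
bond 1 →J2
bond 2 →J2
bond 3 →I1
bond 4 →I2
bond 5 →J1

bond 2 →J2  (source Se1 imposes e)
bond 5 →J1  (source Se2 imposes e)
bond 0 →TF1  (0-jn J1 has e-setter on 5)
bond 4 →I2  (J1: bond 5 brought effort, rest push out)
bond 1 →J2  (through TF1, causality passes straight; one stroke at TF1)
bond 3 →I1  (J2 needs exactly one f-in)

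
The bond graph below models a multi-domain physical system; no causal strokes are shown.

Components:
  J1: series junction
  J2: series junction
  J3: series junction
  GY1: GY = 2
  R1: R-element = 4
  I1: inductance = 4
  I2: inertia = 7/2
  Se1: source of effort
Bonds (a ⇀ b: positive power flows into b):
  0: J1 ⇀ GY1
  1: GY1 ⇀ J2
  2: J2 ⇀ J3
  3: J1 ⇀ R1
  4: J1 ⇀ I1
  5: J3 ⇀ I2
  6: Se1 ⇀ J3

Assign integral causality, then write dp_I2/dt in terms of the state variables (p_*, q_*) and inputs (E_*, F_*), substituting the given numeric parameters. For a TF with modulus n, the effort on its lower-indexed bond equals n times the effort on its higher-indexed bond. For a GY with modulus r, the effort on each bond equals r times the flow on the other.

#6 |J3  (Se1: effort source, stroke at far end)
#4 |I1  (I1 outputs flow p/I1)
#0 |J1  (J1: bond 4 brought flow, rest push out)
#3 |J1  (J1: bond 4 brought flow, rest push out)
#1 |J2  (GY1: gyrator matches bond 0)
#2 |J3  (J2 needs exactly one f-in)
#5 |I2  (J3 needs exactly one f-in)

dp_I2/dt = E_Se1 + p_I1/2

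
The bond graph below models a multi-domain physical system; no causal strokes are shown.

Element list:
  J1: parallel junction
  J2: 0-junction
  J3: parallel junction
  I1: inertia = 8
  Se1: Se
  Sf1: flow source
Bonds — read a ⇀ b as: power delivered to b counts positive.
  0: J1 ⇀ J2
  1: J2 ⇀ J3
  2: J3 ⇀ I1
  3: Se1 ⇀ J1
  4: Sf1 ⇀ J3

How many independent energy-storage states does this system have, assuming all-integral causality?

b3 →J1  (Se1 fixes effort; stroke away)
b4 →Sf1  (Sf1: flow source, stroke at near end)
b0 →J2  (common-e at J1 fixed by 3)
b1 →J3  (J2: bond 0 brought effort, rest push out)
b2 →I1  (J3: bond 1 brought effort, rest push out)

1  (I1 all integral)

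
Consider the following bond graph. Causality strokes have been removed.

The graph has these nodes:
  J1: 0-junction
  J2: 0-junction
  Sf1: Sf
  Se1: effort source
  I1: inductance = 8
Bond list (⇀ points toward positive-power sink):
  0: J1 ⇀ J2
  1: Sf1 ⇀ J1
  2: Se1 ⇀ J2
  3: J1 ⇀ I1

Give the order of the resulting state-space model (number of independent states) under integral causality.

b1 |Sf1  (source Sf1 imposes f)
b2 |J2  (Se1 (Se) sets effort on bond)
b0 |J1  (common-e at J2 fixed by 2)
b3 |I1  (0-jn J1 has e-setter on 0)

1  (I1 all integral)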